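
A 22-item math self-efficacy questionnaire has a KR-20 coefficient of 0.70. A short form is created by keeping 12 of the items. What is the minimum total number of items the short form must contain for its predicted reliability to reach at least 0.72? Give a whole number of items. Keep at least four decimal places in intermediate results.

25

Short-form reliability: n = 12/22 = 0.5455; r_12 = n·r/(1+(n−1)r) ≈ 0.5600
Then solve for n' with r_old = 0.5600, r_target = 0.72: n' = 0.72(1 − 0.5600)/[0.5600(1 − 0.72)] = 2.0204
Total items = 2.0204 × 12 = 24.24, rounded up to 25.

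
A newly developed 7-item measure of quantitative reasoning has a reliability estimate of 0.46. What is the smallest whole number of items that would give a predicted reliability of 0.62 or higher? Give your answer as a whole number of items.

14

n = 0.62 × (1 − 0.46) / [ 0.46 × (1 − 0.62) ]
  = 0.3348 / 0.1748 = 1.9153
So the test needs 1.9153 × 7 ≈ 13.41 items; rounding up, 14.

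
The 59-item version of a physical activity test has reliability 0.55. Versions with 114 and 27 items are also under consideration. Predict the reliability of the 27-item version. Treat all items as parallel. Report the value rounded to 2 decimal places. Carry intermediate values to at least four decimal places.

Only the ratio of lengths matters: n = 27/59 = 0.4576
r_{27} = n·r / (1 + (n − 1)·r) = 0.2517 / 0.7017 ≈ 0.3587

0.36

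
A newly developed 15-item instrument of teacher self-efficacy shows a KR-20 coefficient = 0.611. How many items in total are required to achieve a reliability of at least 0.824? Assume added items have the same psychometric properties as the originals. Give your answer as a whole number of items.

Rearranging the Spearman-Brown formula for n,
n = r_target (1 − r_old) / [ r_old (1 − r_target) ]
n = 0.824 × (1 − 0.611) / [ 0.611 × (1 − 0.824) ]
  = 0.320536 / 0.107536 = 2.9807
So the test needs 2.9807 × 15 ≈ 44.71 items; rounding up, 45.

45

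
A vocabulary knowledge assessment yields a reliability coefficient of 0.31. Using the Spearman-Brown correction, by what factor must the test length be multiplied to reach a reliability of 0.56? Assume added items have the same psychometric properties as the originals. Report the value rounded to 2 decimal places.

Spearman-Brown solved for the length factor n:
n = r*(1 − r) / [ r (1 − r*) ]
n = [0.56 × 0.69] / [0.31 × 0.44]
  = 0.3864 / 0.1364 = 2.8328

2.83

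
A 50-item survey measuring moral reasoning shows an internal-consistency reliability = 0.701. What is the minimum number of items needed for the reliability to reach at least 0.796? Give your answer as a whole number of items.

Rearranging the Spearman-Brown formula for n,
n = r*(1 − r) / [ r (1 − r*) ]
n = 0.796 × (1 − 0.701) / [ 0.701 × (1 − 0.796) ]
  = 0.238004 / 0.143004 = 1.6643
Items needed = n × 50 = 1.6643 × 50 ≈ 83.21 → round up to 84

84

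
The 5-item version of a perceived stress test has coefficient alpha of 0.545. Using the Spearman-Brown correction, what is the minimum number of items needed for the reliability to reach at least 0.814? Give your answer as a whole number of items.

Spearman-Brown solved for the length factor n:
n = r_target (1 − r_old) / [ r_old (1 − r_target) ]
n = [0.814 × 0.455] / [0.545 × 0.186]
n = 0.370370 / 0.101370 ≈ 3.6536
So the test needs 3.6536 × 5 ≈ 18.27 items; rounding up, 19.

19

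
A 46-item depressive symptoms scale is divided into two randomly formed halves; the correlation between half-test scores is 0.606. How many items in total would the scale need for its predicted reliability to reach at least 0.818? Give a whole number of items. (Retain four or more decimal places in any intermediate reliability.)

r_full = 2(0.606)/(1 + 0.606) = 0.7547
n = r_tgt(1 − r_full) / [r_full(1 − r_tgt)] = 0.818 × 0.2453 / (0.7547 × 0.182) ≈ 1.4608
Required items = 1.4608 × 46 = 67.20, so 68 items.

68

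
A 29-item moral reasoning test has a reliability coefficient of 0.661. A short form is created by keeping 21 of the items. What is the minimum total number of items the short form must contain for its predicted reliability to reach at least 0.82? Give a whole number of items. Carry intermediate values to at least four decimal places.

First, r for the 21-item form: n = 21/29 = 0.7241, so r_21 = 0.7241·0.661/(1 + (0.7241 − 1)·0.661) = 0.5854
Length factor from the short form to reach 0.82: n' = 0.82(1 − 0.5854) / [0.5854(1 − 0.82)] ≈ 3.2264
Items = 3.2264 × 21 ≈ 67.75 → 68

68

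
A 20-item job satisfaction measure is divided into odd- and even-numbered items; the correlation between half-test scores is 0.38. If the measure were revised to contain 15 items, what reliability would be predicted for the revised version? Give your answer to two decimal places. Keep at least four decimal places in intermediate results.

0.48

Full-test reliability from the split-half r: r_full = 2(0.38)/(1 + 0.38) = 0.5507
Then adjust to 15 items: n = 15/20 = 0.7500
r_new = n·r_full / (1 + (n − 1)·r_full) = 0.4130 / 0.8623 ≈ 0.4790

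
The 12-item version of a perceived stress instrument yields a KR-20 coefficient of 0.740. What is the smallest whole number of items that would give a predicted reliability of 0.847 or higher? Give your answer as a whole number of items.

Spearman-Brown solved for the length factor n:
n = r*(1 − r) / [ r (1 − r*) ]
n = 0.847 × (1 − 0.740) / [ 0.740 × (1 − 0.847) ]
n = 0.220220 / 0.113220 ≈ 1.9451
Items needed = n × 12 = 1.9451 × 12 ≈ 23.34 → round up to 24

24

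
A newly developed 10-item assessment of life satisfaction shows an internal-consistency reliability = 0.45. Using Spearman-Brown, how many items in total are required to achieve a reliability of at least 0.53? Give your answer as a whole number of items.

n = 0.53 × (1 − 0.45) / [ 0.45 × (1 − 0.53) ]
n = 0.2915 / 0.2115 ≈ 1.3783
So the test needs 1.3783 × 10 ≈ 13.78 items; rounding up, 14.

14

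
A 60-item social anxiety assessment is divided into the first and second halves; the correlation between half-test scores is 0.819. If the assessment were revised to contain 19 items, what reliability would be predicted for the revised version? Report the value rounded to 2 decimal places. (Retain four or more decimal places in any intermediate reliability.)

0.74

Spearman-Brown correction (n = 2): r_full = 2·0.819/(1 + 0.819) = 0.9005
Length factor from 60 to 19 items: n = 19/60 = 0.3167
r_new = n·r_full / (1 + (n − 1)·r_full) = 0.2852 / 0.3847 ≈ 0.7414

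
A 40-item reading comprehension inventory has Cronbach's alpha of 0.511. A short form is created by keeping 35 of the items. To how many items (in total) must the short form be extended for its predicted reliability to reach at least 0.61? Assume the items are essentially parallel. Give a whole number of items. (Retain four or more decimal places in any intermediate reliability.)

60

Short-form reliability: n = 35/40 = 0.8750; r_35 = n·r/(1+(n−1)r) ≈ 0.4776
Length factor from the short form to reach 0.61: n' = 0.61(1 − 0.4776) / [0.4776(1 − 0.61)] ≈ 1.7108
Items = 1.7108 × 35 ≈ 59.88 → 60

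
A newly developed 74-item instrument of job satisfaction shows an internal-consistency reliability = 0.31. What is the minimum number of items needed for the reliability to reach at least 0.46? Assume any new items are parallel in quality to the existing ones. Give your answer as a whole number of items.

141

Rearranging the Spearman-Brown formula for n,
n = r_target (1 − r_old) / [ r_old (1 − r_target) ]
n = [0.46 × 0.69] / [0.31 × 0.54]
n = 0.3174 / 0.1674 ≈ 1.8961
So the test needs 1.8961 × 74 ≈ 140.31 items; rounding up, 141.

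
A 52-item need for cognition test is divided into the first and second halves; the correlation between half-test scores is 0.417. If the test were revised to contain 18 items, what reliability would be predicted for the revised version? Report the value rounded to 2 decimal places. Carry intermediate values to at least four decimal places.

0.33

Full-test reliability from the split-half r: r_full = 2(0.417)/(1 + 0.417) = 0.5886
Length factor from 52 to 18 items: n = 18/52 = 0.3462
r_new = n·r_full / (1 + (n − 1)·r_full) = 0.2038 / 0.6152 ≈ 0.3313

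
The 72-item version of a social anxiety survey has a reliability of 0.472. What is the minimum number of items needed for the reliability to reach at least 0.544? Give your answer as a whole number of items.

n = 0.544(1 − 0.472) / [0.472(1 − 0.544)]
n = 0.287232 / 0.215232 ≈ 1.3345
1.3345 × 72 = 96.08 → 97 items

97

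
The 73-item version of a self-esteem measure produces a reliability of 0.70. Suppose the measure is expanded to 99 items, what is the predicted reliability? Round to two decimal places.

Length ratio n = 99/73 = 1.3562
r_new = 1.3562·0.70 / [1 + (1.3562 − 1)·0.70]
r_new = 0.9493 / 1.2493 ≈ 0.7599

0.76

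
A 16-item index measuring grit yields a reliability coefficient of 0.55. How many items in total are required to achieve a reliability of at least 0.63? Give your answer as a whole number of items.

Spearman-Brown solved for the length factor n:
n = r_target (1 − r_old) / [ r_old (1 − r_target) ]
n = 0.63(1 − 0.55) / [0.55(1 − 0.63)]
n = 0.2835 / 0.2035 ≈ 1.3931
So the test needs 1.3931 × 16 ≈ 22.29 items; rounding up, 23.

23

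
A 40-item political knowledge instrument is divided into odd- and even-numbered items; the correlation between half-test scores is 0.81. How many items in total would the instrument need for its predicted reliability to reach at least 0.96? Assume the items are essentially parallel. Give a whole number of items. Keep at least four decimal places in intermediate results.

r_full = 2(0.81)/(1 + 0.81) = 0.8950
n = r_tgt(1 − r_full) / [r_full(1 − r_tgt)] = 0.96 × 0.1050 / (0.8950 × 0.04) ≈ 2.8156
Items = 2.8156 × 40 ≈ 112.62 → 113

113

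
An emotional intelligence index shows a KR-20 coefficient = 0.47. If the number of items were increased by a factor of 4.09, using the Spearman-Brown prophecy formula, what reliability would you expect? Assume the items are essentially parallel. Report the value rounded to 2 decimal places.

0.78

r_new = (4.09 × 0.47) / (1 + (4.09 − 1) × 0.47)
     = 1.9223 / 2.4523 = 0.7839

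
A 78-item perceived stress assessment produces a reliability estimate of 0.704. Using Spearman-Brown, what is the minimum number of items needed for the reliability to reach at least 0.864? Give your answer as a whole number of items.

209

Invert Spearman-Brown to solve for n:
n = r_target (1 − r_old) / [ r_old (1 − r_target) ]
n = 0.864(1 − 0.704) / [0.704(1 − 0.864)]
n = 0.255744 / 0.095744 ≈ 2.6711
Items needed = n × 78 = 2.6711 × 78 ≈ 208.35 → round up to 209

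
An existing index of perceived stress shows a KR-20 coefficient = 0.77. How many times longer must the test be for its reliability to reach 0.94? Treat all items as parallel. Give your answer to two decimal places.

4.68

n = 0.94(1 − 0.77) / [0.77(1 − 0.94)]
  = 0.2162 / 0.0462 = 4.6797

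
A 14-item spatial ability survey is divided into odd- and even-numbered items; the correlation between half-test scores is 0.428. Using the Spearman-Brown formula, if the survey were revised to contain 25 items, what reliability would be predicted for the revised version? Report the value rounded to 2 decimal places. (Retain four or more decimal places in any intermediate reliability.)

Spearman-Brown correction (n = 2): r_full = 2·0.428/(1 + 0.428) = 0.5994
Then adjust to 25 items: n = 25/14 = 1.7857
r_new = n·r_full / (1 + (n − 1)·r_full) = 1.0703 / 1.4709 ≈ 0.7276

0.73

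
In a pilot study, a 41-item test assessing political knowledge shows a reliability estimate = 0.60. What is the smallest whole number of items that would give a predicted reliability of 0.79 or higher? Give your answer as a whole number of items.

Invert Spearman-Brown to solve for n:
n = r_target (1 − r_old) / [ r_old (1 − r_target) ]
n = 0.79(1 − 0.60) / [0.60(1 − 0.79)]
n = 0.3160 / 0.1260 ≈ 2.5079
Items needed = n × 41 = 2.5079 × 41 ≈ 102.82 → round up to 103

103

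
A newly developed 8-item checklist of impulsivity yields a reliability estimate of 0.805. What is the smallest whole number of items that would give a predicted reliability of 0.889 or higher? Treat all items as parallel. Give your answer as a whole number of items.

Spearman-Brown solved for the length factor n:
n = r*(1 − r) / [ r (1 − r*) ]
n = 0.889(1 − 0.805) / [0.805(1 − 0.889)]
n = 0.173355 / 0.089355 ≈ 1.9401
Items needed = n × 8 = 1.9401 × 8 ≈ 15.52 → round up to 16

16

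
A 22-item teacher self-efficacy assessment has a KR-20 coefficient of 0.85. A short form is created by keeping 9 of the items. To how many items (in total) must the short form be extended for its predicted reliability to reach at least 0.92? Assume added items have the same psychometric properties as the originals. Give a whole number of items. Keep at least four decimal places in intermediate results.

45

Short-form reliability: n = 9/22 = 0.4091; r_9 = n·r/(1+(n−1)r) ≈ 0.6986
Length factor from the short form to reach 0.92: n' = 0.92(1 − 0.6986) / [0.6986(1 − 0.92)] ≈ 4.9615
Total items = 4.9615 × 9 = 44.65, rounded up to 45.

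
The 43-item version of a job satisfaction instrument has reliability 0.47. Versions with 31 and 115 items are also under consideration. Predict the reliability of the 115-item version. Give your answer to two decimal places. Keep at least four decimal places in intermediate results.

0.70

Only the ratio of lengths matters: n = 115/43 = 2.6744
r_{115} = n·r / (1 + (n − 1)·r) = 1.2570 / 1.7870 ≈ 0.7034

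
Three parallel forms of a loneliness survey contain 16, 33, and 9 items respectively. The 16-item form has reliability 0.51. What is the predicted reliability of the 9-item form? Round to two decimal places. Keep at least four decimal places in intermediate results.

0.37

Only the ratio of lengths matters: n = 9/16 = 0.5625
r_{9} = n·r / (1 + (n − 1)·r) = 0.2869 / 0.7769 ≈ 0.3693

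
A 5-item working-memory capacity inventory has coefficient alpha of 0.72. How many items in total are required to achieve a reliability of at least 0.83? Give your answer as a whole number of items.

Invert Spearman-Brown to solve for n:
n = r_target (1 − r_old) / [ r_old (1 − r_target) ]
n = 0.83(1 − 0.72) / [0.72(1 − 0.83)]
  = 0.2324 / 0.1224 = 1.8987
Items needed = n × 5 = 1.8987 × 5 ≈ 9.49 → round up to 10

10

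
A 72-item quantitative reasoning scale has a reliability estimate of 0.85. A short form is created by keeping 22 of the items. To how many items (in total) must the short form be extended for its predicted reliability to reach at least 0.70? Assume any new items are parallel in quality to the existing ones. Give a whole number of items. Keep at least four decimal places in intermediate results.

30

Short-form reliability: n = 22/72 = 0.3056; r_22 = n·r/(1+(n−1)r) ≈ 0.6339
Then solve for n' with r_old = 0.6339, r_target = 0.70: n' = 0.70(1 − 0.6339)/[0.6339(1 − 0.70)] = 1.3476
Total items = 1.3476 × 22 = 29.65, rounded up to 30.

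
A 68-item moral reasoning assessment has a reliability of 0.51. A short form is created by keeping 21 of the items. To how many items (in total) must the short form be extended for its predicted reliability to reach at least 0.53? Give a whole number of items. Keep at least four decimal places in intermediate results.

Short-form reliability: n = 21/68 = 0.3088; r_21 = n·r/(1+(n−1)r) ≈ 0.2432
Length factor from the short form to reach 0.53: n' = 0.53(1 − 0.2432) / [0.2432(1 − 0.53)] ≈ 3.5091
Items = 3.5091 × 21 ≈ 73.69 → 74

74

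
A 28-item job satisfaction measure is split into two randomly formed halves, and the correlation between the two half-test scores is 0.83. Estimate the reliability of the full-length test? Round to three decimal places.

0.907

The full test is twice the length of either half (n = 2).
r_full = 2(0.83) / (1 + 0.83)
       = 1.6600 / 1.8300 = 0.9071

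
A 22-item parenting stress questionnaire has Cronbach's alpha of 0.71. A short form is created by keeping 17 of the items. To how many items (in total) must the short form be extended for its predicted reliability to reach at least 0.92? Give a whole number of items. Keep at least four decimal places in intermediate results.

104

Short-form reliability: n = 17/22 = 0.7727; r_17 = n·r/(1+(n−1)r) ≈ 0.6542
Then solve for n' with r_old = 0.6542, r_target = 0.92: n' = 0.92(1 − 0.6542)/[0.6542(1 − 0.92)] = 6.0787
Items = 6.0787 × 17 ≈ 103.34 → 104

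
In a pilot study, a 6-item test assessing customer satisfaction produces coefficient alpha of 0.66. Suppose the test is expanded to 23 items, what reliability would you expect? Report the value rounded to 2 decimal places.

The new length is 23/6 = 3.8333 times the old.
By Spearman-Brown, r_new = n r / (1 + (n − 1) r).
r_new = 3.8333·0.66 / [1 + (3.8333 − 1)·0.66]
r_new = 2.5300 / 2.8700 ≈ 0.8815

0.88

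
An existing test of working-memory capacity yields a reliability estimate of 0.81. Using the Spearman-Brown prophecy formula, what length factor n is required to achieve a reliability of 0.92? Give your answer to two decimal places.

Invert Spearman-Brown to solve for n:
n = r_target (1 − r_old) / [ r_old (1 − r_target) ]
n = 0.92(1 − 0.81) / [0.81(1 − 0.92)]
n = 0.1748 / 0.0648 ≈ 2.6975

2.70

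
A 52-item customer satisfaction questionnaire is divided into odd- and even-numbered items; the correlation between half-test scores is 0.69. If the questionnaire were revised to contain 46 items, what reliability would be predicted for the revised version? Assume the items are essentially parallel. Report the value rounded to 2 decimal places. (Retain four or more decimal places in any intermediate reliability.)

0.80

Full-test reliability from the split-half r: r_full = 2(0.69)/(1 + 0.69) = 0.8166
Length factor from 52 to 46 items: n = 46/52 = 0.8846
r_new = n·r_full / (1 + (n − 1)·r_full) = 0.7224 / 0.9058 ≈ 0.7975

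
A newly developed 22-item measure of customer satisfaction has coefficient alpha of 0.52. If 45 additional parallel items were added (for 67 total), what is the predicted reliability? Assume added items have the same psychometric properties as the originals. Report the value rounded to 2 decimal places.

0.77

Length ratio n = 67/22 = 3.0455
r_new = (3.0455 × 0.52) / (1 + (3.0455 − 1) × 0.52)
     = 1.5837 / 2.0637 = 0.7674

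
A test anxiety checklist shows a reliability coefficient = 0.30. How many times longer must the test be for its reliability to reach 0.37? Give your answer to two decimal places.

Spearman-Brown solved for the length factor n:
n = r*(1 − r) / [ r (1 − r*) ]
n = 0.37(1 − 0.30) / [0.30(1 − 0.37)]
n = 0.2590 / 0.1890 ≈ 1.3704

1.37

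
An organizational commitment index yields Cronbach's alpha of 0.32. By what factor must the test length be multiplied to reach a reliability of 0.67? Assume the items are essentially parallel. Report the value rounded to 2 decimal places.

Rearranging the Spearman-Brown formula for n,
n = r_target (1 − r_old) / [ r_old (1 − r_target) ]
n = 0.67 × (1 − 0.32) / [ 0.32 × (1 − 0.67) ]
  = 0.4556 / 0.1056 = 4.3144

4.31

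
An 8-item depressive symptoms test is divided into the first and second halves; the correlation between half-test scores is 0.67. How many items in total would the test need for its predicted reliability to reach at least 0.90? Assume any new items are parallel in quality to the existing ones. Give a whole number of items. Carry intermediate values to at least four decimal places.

18

Corrected full-test reliability: r_full = 2 × 0.67 / (1 + 0.67) ≈ 0.8024
Solve Spearman-Brown for n: n = 0.90(1 − 0.8024) / [0.8024(1 − 0.90)] = 2.2164
Items = 2.2164 × 8 ≈ 17.73 → 18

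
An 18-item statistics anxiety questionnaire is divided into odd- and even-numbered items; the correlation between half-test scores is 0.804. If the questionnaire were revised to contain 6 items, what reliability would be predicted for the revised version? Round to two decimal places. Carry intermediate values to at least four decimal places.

0.73

Spearman-Brown correction (n = 2): r_full = 2·0.804/(1 + 0.804) = 0.8914
Length factor from 18 to 6 items: n = 6/18 = 0.3333
r_new = n·r_full / (1 + (n − 1)·r_full) = 0.2971 / 0.4057 ≈ 0.7323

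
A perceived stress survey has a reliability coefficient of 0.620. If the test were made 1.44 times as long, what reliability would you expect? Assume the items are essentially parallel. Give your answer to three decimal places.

r_new = 1.44·0.620 / [1 + (1.44 − 1)·0.620]
     = 0.8928 / 1.2728 = 0.7014

0.701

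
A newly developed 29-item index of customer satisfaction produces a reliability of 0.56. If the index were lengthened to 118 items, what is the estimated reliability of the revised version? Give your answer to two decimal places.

n = 118/29 = 4.069
r_new = 4.069·0.56 / [1 + (4.069 − 1)·0.56]
     = 2.2786 / 2.7186 = 0.8382

0.84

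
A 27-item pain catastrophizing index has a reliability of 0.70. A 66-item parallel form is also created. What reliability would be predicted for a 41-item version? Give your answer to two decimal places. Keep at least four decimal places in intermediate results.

Only the ratio of lengths matters: n = 41/27 = 1.5185
r_{41} = n·r / (1 + (n − 1)·r) = 1.0629 / 1.3629 ≈ 0.7799

0.78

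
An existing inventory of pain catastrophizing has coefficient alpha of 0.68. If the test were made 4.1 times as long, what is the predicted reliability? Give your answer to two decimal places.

Apply the Spearman-Brown prophecy formula, r' = nr / [1 + (n − 1)r]:
r_new = 4.1·0.68 / [1 + (4.1 − 1)·0.68]
r_new = 2.7880 / 3.1080 ≈ 0.8970

0.90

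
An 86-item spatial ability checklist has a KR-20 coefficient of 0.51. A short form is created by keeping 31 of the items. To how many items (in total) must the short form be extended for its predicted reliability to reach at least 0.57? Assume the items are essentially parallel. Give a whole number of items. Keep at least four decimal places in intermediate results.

110

First, r for the 31-item form: n = 31/86 = 0.3605, so r_31 = 0.3605·0.51/(1 + (0.3605 − 1)·0.51) = 0.2728
Length factor from the short form to reach 0.57: n' = 0.57(1 − 0.2728) / [0.2728(1 − 0.57)] ≈ 3.5336
Total items = 3.5336 × 31 = 109.54, rounded up to 110.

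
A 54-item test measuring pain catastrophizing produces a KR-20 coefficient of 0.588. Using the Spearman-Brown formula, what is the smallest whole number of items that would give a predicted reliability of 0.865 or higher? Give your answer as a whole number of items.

243

Spearman-Brown solved for the length factor n:
n = r*(1 − r) / [ r (1 − r*) ]
n = [0.865 × 0.412] / [0.588 × 0.135]
n = 0.356380 / 0.079380 ≈ 4.4895
So the test needs 4.4895 × 54 ≈ 242.43 items; rounding up, 243.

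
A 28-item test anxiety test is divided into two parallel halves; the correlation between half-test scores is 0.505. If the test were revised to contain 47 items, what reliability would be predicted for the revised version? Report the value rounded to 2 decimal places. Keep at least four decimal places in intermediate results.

First correct the split-half correlation to full-test reliability: r_full = 2 × 0.505 / (1 + 0.505) ≈ 0.6711
Length factor from 28 to 47 items: n = 47/28 = 1.6786
r_new = n·r_full / (1 + (n − 1)·r_full) = 1.1265 / 1.4554 ≈ 0.7740

0.77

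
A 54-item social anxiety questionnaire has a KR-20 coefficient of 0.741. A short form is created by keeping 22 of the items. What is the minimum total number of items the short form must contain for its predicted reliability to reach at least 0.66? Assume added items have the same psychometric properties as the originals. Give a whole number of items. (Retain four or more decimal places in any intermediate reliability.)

37

Short-form reliability: n = 22/54 = 0.4074; r_22 = n·r/(1+(n−1)r) ≈ 0.5382
Length factor from the short form to reach 0.66: n' = 0.66(1 − 0.5382) / [0.5382(1 − 0.66)] ≈ 1.6656
Total items = 1.6656 × 22 = 36.64, rounded up to 37.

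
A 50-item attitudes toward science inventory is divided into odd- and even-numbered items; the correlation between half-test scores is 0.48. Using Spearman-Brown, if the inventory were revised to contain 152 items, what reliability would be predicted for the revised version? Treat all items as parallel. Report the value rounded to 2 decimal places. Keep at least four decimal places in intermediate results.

Spearman-Brown correction (n = 2): r_full = 2·0.48/(1 + 0.48) = 0.6486
Then adjust to 152 items: n = 152/50 = 3.0400
r_new = n·r_full / (1 + (n − 1)·r_full) = 1.9717 / 2.3231 ≈ 0.8487

0.85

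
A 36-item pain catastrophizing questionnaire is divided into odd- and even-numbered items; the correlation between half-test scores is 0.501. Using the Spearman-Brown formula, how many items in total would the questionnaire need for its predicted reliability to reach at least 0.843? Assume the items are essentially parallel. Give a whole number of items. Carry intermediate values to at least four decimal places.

r_full = 2(0.501)/(1 + 0.501) = 0.6676
Solve Spearman-Brown for n: n = 0.843(1 − 0.6676) / [0.6676(1 − 0.843)] = 2.6735
Required items = 2.6735 × 36 = 96.25, so 97 items.

97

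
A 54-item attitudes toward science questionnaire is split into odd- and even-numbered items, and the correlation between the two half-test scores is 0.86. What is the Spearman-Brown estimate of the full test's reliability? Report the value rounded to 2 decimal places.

The full test is twice the length of either half (n = 2).
r_full = 2r_hh / (1 + r_hh) = 2 × 0.86 / (1 + 0.86)
       = 1.7200 / 1.8600 = 0.9247

0.92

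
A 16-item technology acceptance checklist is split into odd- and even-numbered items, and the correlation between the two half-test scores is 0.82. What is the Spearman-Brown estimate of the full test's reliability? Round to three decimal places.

0.901

r_full = 2(0.82) / (1 + 0.82)
r_full = 1.6400 / 1.8200 ≈ 0.9011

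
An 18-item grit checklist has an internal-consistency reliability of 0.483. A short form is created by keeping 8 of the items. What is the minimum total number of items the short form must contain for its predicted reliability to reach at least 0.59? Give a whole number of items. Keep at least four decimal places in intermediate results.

28

First, r for the 8-item form: n = 8/18 = 0.4444, so r_8 = 0.4444·0.483/(1 + (0.4444 − 1)·0.483) = 0.2934
Then solve for n' with r_old = 0.2934, r_target = 0.59: n' = 0.59(1 − 0.2934)/[0.2934(1 − 0.59)] = 3.4656
Total items = 3.4656 × 8 = 27.72, rounded up to 28.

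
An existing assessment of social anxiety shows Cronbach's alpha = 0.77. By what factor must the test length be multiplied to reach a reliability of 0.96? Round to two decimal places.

Spearman-Brown solved for the length factor n:
n = r_target (1 − r_old) / [ r_old (1 − r_target) ]
n = 0.96 × (1 − 0.77) / [ 0.77 × (1 − 0.96) ]
n = 0.2208 / 0.0308 ≈ 7.1688

7.17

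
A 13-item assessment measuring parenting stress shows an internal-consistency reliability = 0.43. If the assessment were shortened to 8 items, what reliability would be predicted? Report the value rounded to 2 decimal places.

n = 8/13 = 0.6154
Spearman-Brown: r_new = n·r / (1 + (n − 1)·r)
r_new = 0.6154·0.43 / [1 + (0.6154 − 1)·0.43]
     = 0.2646 / 0.8346 = 0.3170

0.32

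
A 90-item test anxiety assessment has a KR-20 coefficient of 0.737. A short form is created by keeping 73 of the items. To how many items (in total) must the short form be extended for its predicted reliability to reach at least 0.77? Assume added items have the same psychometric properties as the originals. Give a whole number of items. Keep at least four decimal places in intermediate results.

First, r for the 73-item form: n = 73/90 = 0.8111, so r_73 = 0.8111·0.737/(1 + (0.8111 − 1)·0.737) = 0.6945
Length factor from the short form to reach 0.77: n' = 0.77(1 − 0.6945) / [0.6945(1 − 0.77)] ≈ 1.4727
Items = 1.4727 × 73 ≈ 107.51 → 108

108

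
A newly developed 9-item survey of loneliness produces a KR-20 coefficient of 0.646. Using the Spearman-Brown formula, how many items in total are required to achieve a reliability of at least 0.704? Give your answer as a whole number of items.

Invert Spearman-Brown to solve for n:
n = r*(1 − r) / [ r (1 − r*) ]
n = 0.704 × (1 − 0.646) / [ 0.646 × (1 − 0.704) ]
  = 0.249216 / 0.191216 = 1.3033
Items needed = n × 9 = 1.3033 × 9 ≈ 11.73 → round up to 12

12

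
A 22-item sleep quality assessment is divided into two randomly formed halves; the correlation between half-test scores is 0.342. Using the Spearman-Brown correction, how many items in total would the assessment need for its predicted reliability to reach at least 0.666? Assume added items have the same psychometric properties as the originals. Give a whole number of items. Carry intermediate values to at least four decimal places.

r_full = 2(0.342)/(1 + 0.342) = 0.5097
n = r_tgt(1 − r_full) / [r_full(1 − r_tgt)] = 0.666 × 0.4903 / (0.5097 × 0.334) ≈ 1.9181
Required items = 1.9181 × 22 = 42.20, so 43 items.

43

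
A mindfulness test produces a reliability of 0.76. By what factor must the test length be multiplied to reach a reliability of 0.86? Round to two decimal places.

1.94

Spearman-Brown solved for the length factor n:
n = r*(1 − r) / [ r (1 − r*) ]
n = [0.86 × 0.24] / [0.76 × 0.14]
  = 0.2064 / 0.1064 = 1.9398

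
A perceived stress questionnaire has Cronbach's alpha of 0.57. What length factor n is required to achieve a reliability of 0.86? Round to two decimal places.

n = 0.86(1 − 0.57) / [0.57(1 − 0.86)]
  = 0.3698 / 0.0798 = 4.6341

4.63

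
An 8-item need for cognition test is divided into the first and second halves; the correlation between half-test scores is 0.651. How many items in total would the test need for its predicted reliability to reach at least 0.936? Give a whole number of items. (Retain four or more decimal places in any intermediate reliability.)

32

r_full = 2(0.651)/(1 + 0.651) = 0.7886
Solve Spearman-Brown for n: n = 0.936(1 − 0.7886) / [0.7886(1 − 0.936)] = 3.9205
Required items = 3.9205 × 8 = 31.36, so 32 items.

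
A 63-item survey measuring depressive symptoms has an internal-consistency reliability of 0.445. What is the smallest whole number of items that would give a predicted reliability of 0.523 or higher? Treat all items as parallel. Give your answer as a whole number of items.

87

n = 0.523(1 − 0.445) / [0.445(1 − 0.523)]
  = 0.290265 / 0.212265 = 1.3675
Items needed = n × 63 = 1.3675 × 63 ≈ 86.15 → round up to 87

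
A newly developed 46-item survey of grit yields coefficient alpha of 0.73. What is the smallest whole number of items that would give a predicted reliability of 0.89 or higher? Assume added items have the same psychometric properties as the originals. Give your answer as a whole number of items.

138

Spearman-Brown solved for the length factor n:
n = r*(1 − r) / [ r (1 − r*) ]
n = [0.89 × 0.27] / [0.73 × 0.11]
n = 0.2403 / 0.0803 ≈ 2.9925
2.9925 × 46 = 137.66 → 138 items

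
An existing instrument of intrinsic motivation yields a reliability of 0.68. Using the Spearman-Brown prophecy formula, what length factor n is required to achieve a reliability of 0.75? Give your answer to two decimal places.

Rearranging the Spearman-Brown formula for n,
n = r_target (1 − r_old) / [ r_old (1 − r_target) ]
n = 0.75 × (1 − 0.68) / [ 0.68 × (1 − 0.75) ]
  = 0.2400 / 0.1700 = 1.4118

1.41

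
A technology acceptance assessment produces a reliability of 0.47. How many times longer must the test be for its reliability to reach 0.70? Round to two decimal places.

2.63

Spearman-Brown solved for the length factor n:
n = r*(1 − r) / [ r (1 − r*) ]
n = [0.70 × 0.53] / [0.47 × 0.30]
  = 0.3710 / 0.1410 = 2.6312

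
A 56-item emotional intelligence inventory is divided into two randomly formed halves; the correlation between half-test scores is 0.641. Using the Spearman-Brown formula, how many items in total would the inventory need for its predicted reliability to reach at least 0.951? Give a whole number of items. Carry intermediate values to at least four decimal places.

r_full = 2(0.641)/(1 + 0.641) = 0.7812
n = r_tgt(1 − r_full) / [r_full(1 − r_tgt)] = 0.951 × 0.2188 / (0.7812 × 0.049) ≈ 5.4359
Items = 5.4359 × 56 ≈ 304.41 → 305

305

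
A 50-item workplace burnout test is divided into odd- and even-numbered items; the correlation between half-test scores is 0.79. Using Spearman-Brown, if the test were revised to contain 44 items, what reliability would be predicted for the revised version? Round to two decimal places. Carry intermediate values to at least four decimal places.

0.87

First correct the split-half correlation to full-test reliability: r_full = 2 × 0.79 / (1 + 0.79) ≈ 0.8827
Length factor from 50 to 44 items: n = 44/50 = 0.8800
r_new = n·r_full / (1 + (n − 1)·r_full) = 0.7768 / 0.8941 ≈ 0.8688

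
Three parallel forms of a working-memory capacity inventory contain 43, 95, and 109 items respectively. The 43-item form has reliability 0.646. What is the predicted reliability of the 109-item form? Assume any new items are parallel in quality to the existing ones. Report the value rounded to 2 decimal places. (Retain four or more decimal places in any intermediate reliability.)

Only the ratio of lengths matters: n = 109/43 = 2.5349
r_{109} = n·r / (1 + (n − 1)·r) = 1.6375 / 1.9915 ≈ 0.8222

0.82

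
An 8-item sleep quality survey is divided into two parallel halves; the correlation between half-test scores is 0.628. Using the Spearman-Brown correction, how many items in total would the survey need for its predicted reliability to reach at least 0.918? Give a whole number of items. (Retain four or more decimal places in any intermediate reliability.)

r_full = 2(0.628)/(1 + 0.628) = 0.7715
Solve Spearman-Brown for n: n = 0.918(1 − 0.7715) / [0.7715(1 − 0.918)] = 3.3157
Items = 3.3157 × 8 ≈ 26.53 → 27

27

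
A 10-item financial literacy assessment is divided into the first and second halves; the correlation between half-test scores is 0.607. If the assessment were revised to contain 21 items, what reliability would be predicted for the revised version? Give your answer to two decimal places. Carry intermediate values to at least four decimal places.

0.87

Full-test reliability from the split-half r: r_full = 2(0.607)/(1 + 0.607) = 0.7554
Length factor from 10 to 21 items: n = 21/10 = 2.1000
r_new = n·r_full / (1 + (n − 1)·r_full) = 1.5863 / 1.8309 ≈ 0.8664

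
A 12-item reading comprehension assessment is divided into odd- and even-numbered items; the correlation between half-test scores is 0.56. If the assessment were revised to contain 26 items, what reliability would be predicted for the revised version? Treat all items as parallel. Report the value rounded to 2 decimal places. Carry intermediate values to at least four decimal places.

0.85

Spearman-Brown correction (n = 2): r_full = 2·0.56/(1 + 0.56) = 0.7179
Then adjust to 26 items: n = 26/12 = 2.1667
r_new = n·r_full / (1 + (n − 1)·r_full) = 1.5555 / 1.8376 ≈ 0.8465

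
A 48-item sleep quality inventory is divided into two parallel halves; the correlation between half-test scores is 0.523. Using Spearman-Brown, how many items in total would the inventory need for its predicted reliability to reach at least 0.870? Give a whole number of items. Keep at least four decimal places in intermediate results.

Corrected full-test reliability: r_full = 2 × 0.523 / (1 + 0.523) ≈ 0.6868
n = r_tgt(1 − r_full) / [r_full(1 − r_tgt)] = 0.870 × 0.3132 / (0.6868 × 0.130) ≈ 3.0519
Items = 3.0519 × 48 ≈ 146.49 → 147

147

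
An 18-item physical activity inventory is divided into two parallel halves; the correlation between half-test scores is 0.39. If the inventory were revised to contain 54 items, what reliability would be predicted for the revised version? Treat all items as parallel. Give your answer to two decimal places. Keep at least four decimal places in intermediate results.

First correct the split-half correlation to full-test reliability: r_full = 2 × 0.39 / (1 + 0.39) ≈ 0.5612
Length factor from 18 to 54 items: n = 54/18 = 3.0000
r_new = n·r_full / (1 + (n − 1)·r_full) = 1.6836 / 2.1224 ≈ 0.7933

0.79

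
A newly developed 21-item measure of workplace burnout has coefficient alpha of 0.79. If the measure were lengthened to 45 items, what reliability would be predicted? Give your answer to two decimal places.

0.89

Length ratio n = 45/21 = 2.1429
Apply the Spearman-Brown prophecy formula, r' = nr / [1 + (n − 1)r]:
r_new = (2.1429 × 0.79) / (1 + (2.1429 − 1) × 0.79)
r_new = 1.6929 / 1.9029 ≈ 0.8896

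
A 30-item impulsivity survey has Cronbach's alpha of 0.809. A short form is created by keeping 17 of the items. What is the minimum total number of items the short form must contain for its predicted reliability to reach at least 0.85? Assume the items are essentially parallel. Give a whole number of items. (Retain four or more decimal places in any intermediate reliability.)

First, r for the 17-item form: n = 17/30 = 0.5667, so r_17 = 0.5667·0.809/(1 + (0.5667 − 1)·0.809) = 0.7059
Length factor from the short form to reach 0.85: n' = 0.85(1 − 0.7059) / [0.7059(1 − 0.85)] ≈ 2.3609
Items = 2.3609 × 17 ≈ 40.14 → 41

41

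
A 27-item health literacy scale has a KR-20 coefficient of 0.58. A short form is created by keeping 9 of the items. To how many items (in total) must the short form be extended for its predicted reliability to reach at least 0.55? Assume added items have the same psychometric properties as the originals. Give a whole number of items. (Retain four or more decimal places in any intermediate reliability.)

24

First, r for the 9-item form: n = 9/27 = 0.3333, so r_9 = 0.3333·0.58/(1 + (0.3333 − 1)·0.58) = 0.3152
Length factor from the short form to reach 0.55: n' = 0.55(1 − 0.3152) / [0.3152(1 − 0.55)] ≈ 2.6554
Total items = 2.6554 × 9 = 23.90, rounded up to 24.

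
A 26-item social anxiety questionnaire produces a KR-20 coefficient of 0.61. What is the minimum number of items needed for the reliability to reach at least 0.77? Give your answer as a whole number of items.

Rearranging the Spearman-Brown formula for n,
n = r*(1 − r) / [ r (1 − r*) ]
n = 0.77(1 − 0.61) / [0.61(1 − 0.77)]
n = 0.3003 / 0.1403 ≈ 2.1404
So the test needs 2.1404 × 26 ≈ 55.65 items; rounding up, 56.

56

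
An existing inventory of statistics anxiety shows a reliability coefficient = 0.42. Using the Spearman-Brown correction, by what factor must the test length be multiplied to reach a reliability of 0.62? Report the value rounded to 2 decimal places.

Spearman-Brown solved for the length factor n:
n = r*(1 − r) / [ r (1 − r*) ]
n = [0.62 × 0.58] / [0.42 × 0.38]
  = 0.3596 / 0.1596 = 2.2531

2.25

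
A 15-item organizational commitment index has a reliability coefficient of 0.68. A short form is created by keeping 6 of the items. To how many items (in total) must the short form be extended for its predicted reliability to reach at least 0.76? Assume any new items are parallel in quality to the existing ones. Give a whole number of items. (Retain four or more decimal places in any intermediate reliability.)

Short-form reliability: n = 6/15 = 0.4000; r_6 = n·r/(1+(n−1)r) ≈ 0.4595
Then solve for n' with r_old = 0.4595, r_target = 0.76: n' = 0.76(1 − 0.4595)/[0.4595(1 − 0.76)] = 3.7249
Items = 3.7249 × 6 ≈ 22.35 → 23

23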